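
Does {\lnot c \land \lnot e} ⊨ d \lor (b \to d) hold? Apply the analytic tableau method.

No

Initial set: {(\lnot c \land \lnot e); \lnot (d \lor (b \to d))}.
(\lnot c \land \lnot e): α-rule — add \lnot c, \lnot e.
\lnot (d \lor (b \to d)): α-rule — add \lnot d, \lnot (b \to d).
\lnot (b \to d): α-rule — add b, \lnot d.
○ open, literals {b=1, c=0, d=0, e=0}.
0 branches closed, 1 open.
An open branch gives a countermodel: b=1, c=0, d=0, e=0 (unmentioned atoms arbitrary); the premises hold there but the conclusion fails.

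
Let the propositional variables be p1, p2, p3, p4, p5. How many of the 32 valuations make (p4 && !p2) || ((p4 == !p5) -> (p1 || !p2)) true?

Initial set: {T ((p4 && !p2) || ((p4 == !p5) -> (p1 || !p2)))}.
T ((p4 && !p2) || ((p4 == !p5) -> (p1 || !p2))): β-rule — branch into T (p4 && !p2)  //  T ((p4 == !p5) -> (p1 || !p2)).
  branch 1 (add T (p4 && !p2)):
    T (p4 && !p2): α-rule — add T p4, T !p2.
    ○ open, literals {p2=false, p4=true}.
  branch 2 (add T ((p4 == !p5) -> (p1 || !p2))):
    T ((p4 == !p5) -> (p1 || !p2)): β-rule — branch into F (p4 == !p5)  //  T (p1 || !p2).
      branch 2.1 (add F (p4 == !p5)):
        F (p4 == !p5): β-rule — branch into T p4, F !p5  //  F p4, T !p5.
          branch 2.1.1 (add T p4, F !p5):
            ○ open, literals {p4=true, p5=true}.
          branch 2.1.2 (add F p4, T !p5):
            ○ open, literals {p4=false, p5=false}.
      branch 2.2 (add T (p1 || !p2)):
        T (p1 || !p2): β-rule — branch into T p1  //  T !p2.
          branch 2.2.1 (add T p1):
            ○ open, literals {p1=true}.
          branch 2.2.2 (add T !p2):
            ○ open, literals {p2=false}.
0 branches closed, 5 open.
Each open branch fixes some atoms; the unmentioned ones are free. Counting distinct full assignments: branch {p2=false, p4=true} (p1, p3, p5) contributes 8 new; branch {p4=true, p5=true} (p1, p2, p3) contributes 4 new; branch {p4=false, p5=false} (p1, p2, p3) contributes 8 new; branch {p1=true} (p2, p3, p4, p5) contributes 6 new; branch {p2=false} (p1, p3, p4, p5) contributes 2 new. Total: 28.

28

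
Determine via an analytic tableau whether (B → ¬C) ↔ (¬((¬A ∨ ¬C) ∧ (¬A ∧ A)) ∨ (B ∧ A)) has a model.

Initial set: {T ((B → ¬C) ↔ (¬((¬A ∨ ¬C) ∧ (¬A ∧ A)) ∨ (B ∧ A)))}.
T ((B → ¬C) ↔ (¬((¬A ∨ ¬C) ∧ (¬A ∧ A)) ∨ (B ∧ A))): β-rule — branch into T (B → ¬C), T (¬((¬A ∨ ¬C) ∧ (¬A ∧ A)) ∨ (B ∧ A))  //  F (B → ¬C), F (¬((¬A ∨ ¬C) ∧ (¬A ∧ A)) ∨ (B ∧ A)).
  branch 1 (add T (B → ¬C), T (¬((¬A ∨ ¬C) ∧ (¬A ∧ A)) ∨ (B ∧ A))):
    T (B → ¬C): β-rule — branch into F B  //  T ¬C.
      branch 1.1 (add F B):
        T (¬((¬A ∨ ¬C) ∧ (¬A ∧ A)) ∨ (B ∧ A)): β-rule — branch into T ¬((¬A ∨ ¬C) ∧ (¬A ∧ A))  //  T (B ∧ A).
          branch 1.1.1 (add T ¬((¬A ∨ ¬C) ∧ (¬A ∧ A))):
            T ¬((¬A ∨ ¬C) ∧ (¬A ∧ A)): β-rule — branch into F (¬A ∨ ¬C)  //  F (¬A ∧ A).
              branch 1.1.1.1 (add F (¬A ∨ ¬C)):
                F (¬A ∨ ¬C): α-rule — add F ¬A, F ¬C.
                ○ open, literals {A=1, B=0, C=1}.
              branch 1.1.1.2 (add F (¬A ∧ A)):
                F (¬A ∧ A): β-rule — branch into F ¬A  //  F A.
                  branch 1.1.1.2.1 (add F ¬A):
                    ○ open, literals {A=1, B=0}.
                  branch 1.1.1.2.2 (add F A):
                    ○ open, literals {A=0, B=0}.
          branch 1.1.2 (add T (B ∧ A)):
            T (B ∧ A): α-rule — add T B, T A.
            × closes — contains both B and ¬B.
      branch 1.2 (add T ¬C):
        T (¬((¬A ∨ ¬C) ∧ (¬A ∧ A)) ∨ (B ∧ A)): β-rule — branch into T ¬((¬A ∨ ¬C) ∧ (¬A ∧ A))  //  T (B ∧ A).
          branch 1.2.1 (add T ¬((¬A ∨ ¬C) ∧ (¬A ∧ A))):
            T ¬((¬A ∨ ¬C) ∧ (¬A ∧ A)): β-rule — branch into F (¬A ∨ ¬C)  //  F (¬A ∧ A).
              branch 1.2.1.1 (add F (¬A ∨ ¬C)):
                F (¬A ∨ ¬C): α-rule — add F ¬A, F ¬C.
                × closes — contains both C and ¬C.
              branch 1.2.1.2 (add F (¬A ∧ A)):
                F (¬A ∧ A): β-rule — branch into F ¬A  //  F A.
                  branch 1.2.1.2.1 (add F ¬A):
                    ○ open, literals {A=1, C=0}.
                  branch 1.2.1.2.2 (add F A):
                    ○ open, literals {A=0, C=0}.
          branch 1.2.2 (add T (B ∧ A)):
            T (B ∧ A): α-rule — add T B, T A.
            ○ open, literals {A=1, B=1, C=0}.
  branch 2 (add F (B → ¬C), F (¬((¬A ∨ ¬C) ∧ (¬A ∧ A)) ∨ (B ∧ A))):
    F (B → ¬C): α-rule — add T B, F ¬C.
    F (¬((¬A ∨ ¬C) ∧ (¬A ∧ A)) ∨ (B ∧ A)): α-rule — add F ¬((¬A ∨ ¬C) ∧ (¬A ∧ A)), F (B ∧ A).
    F ¬((¬A ∨ ¬C) ∧ (¬A ∧ A)): α-rule — add T (¬A ∨ ¬C), T (¬A ∧ A).
    T (¬A ∧ A): α-rule — add T ¬A, T A.
    × closes — contains both A and ¬A.
3 branches closed, 6 open.
An open branch gives a satisfying assignment: A=1, B=0, C=1.

Satisfiable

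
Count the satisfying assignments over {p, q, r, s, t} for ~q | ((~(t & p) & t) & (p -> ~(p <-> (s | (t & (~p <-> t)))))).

20

Initial set: {(~q | ((~(t & p) & t) & (p -> ~(p <-> (s | (t & (~p <-> t)))))))}.
(~q | ((~(t & p) & t) & (p -> ~(p <-> (s | (t & (~p <-> t))))))): β-rule — branch into ~q  //  ((~(t & p) & t) & (p -> ~(p <-> (s | (t & (~p <-> t)))))).
  branch 1 (add ~q):
    ○ open, literals {q=0}.
  branch 2 (add ((~(t & p) & t) & (p -> ~(p <-> (s | (t & (~p <-> t))))))):
    ((~(t & p) & t) & (p -> ~(p <-> (s | (t & (~p <-> t)))))): α-rule — add (~(t & p) & t), (p -> ~(p <-> (s | (t & (~p <-> t))))).
    (~(t & p) & t): α-rule — add ~(t & p), t.
    (p -> ~(p <-> (s | (t & (~p <-> t))))): β-rule — branch into ~p  //  ~(p <-> (s | (t & (~p <-> t)))).
      branch 2.1 (add ~p):
        ~(t & p): β-rule — branch into ~t  //  ~p.
          branch 2.1.1 (add ~t):
            × closes — contains both t and ~t.
          branch 2.1.2 (add ~p):
            ○ open, literals {p=0, t=1}.
      branch 2.2 (add ~(p <-> (s | (t & (~p <-> t))))):
        ~(t & p): β-rule — branch into ~t  //  ~p.
          branch 2.2.1 (add ~t):
            × closes — contains both t and ~t.
          branch 2.2.2 (add ~p):
            ~(p <-> (s | (t & (~p <-> t)))): β-rule — branch into p, ~(s | (t & (~p <-> t)))  //  ~p, (s | (t & (~p <-> t))).
              branch 2.2.2.1 (add p, ~(s | (t & (~p <-> t)))):
                × closes — contains both p and ~p.
              branch 2.2.2.2 (add ~p, (s | (t & (~p <-> t)))):
                (s | (t & (~p <-> t))): β-rule — branch into s  //  (t & (~p <-> t)).
                  branch 2.2.2.2.1 (add s):
                    ○ open, literals {p=0, s=1, t=1}.
                  branch 2.2.2.2.2 (add (t & (~p <-> t))):
                    (t & (~p <-> t)): α-rule — add t, (~p <-> t).
                    (~p <-> t): β-rule — branch into ~p, t  //  ~~p, ~t.
                      branch 2.2.2.2.2.1 (add ~p, t):
                        ○ open, literals {p=0, t=1}.
                      branch 2.2.2.2.2.2 (add ~~p, ~t):
                        × closes — contains both p and ~p.
4 branches closed, 4 open.
Each open branch fixes some atoms; the unmentioned ones are free. Counting distinct full assignments: branch {q=0} (p, r, s, t) contributes 16 new; branch {p=0, t=1} (q, r, s) contributes 4 new; branch {p=0, s=1, t=1} (q, r) contributes 0 new; branch {p=0, t=1} (q, r, s) contributes 0 new. Total: 20.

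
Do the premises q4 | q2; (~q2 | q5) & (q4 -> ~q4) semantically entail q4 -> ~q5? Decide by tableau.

Yes

Initial set: {(q4 | q2); ((~q2 | q5) & (q4 -> ~q4)); ~(q4 -> ~q5)}.
((~q2 | q5) & (q4 -> ~q4)): α-rule — add (~q2 | q5), (q4 -> ~q4).
~(q4 -> ~q5): α-rule — add q4, ~~q5.
(q4 | q2): β-rule — branch into q4  //  q2.
  branch 1 (add q4):
    (~q2 | q5): β-rule — branch into ~q2  //  q5.
      branch 1.1 (add ~q2):
        (q4 -> ~q4): β-rule — branch into ~q4  //  ~q4.
          branch 1.1.1 (add ~q4):
            × closes — contains both q4 and ~q4.
          branch 1.1.2 (add ~q4):
            × closes — contains both q4 and ~q4.
      branch 1.2 (add q5):
        (q4 -> ~q4): β-rule — branch into ~q4  //  ~q4.
          branch 1.2.1 (add ~q4):
            × closes — contains both q4 and ~q4.
          branch 1.2.2 (add ~q4):
            × closes — contains both q4 and ~q4.
  branch 2 (add q2):
    (~q2 | q5): β-rule — branch into ~q2  //  q5.
      branch 2.1 (add ~q2):
        × closes — contains both q2 and ~q2.
      branch 2.2 (add q5):
        (q4 -> ~q4): β-rule — branch into ~q4  //  ~q4.
          branch 2.2.1 (add ~q4):
            × closes — contains both q4 and ~q4.
          branch 2.2.2 (add ~q4):
            × closes — contains both q4 and ~q4.
All 7 branches close.
Every branch closed, so the premises entail the conclusion.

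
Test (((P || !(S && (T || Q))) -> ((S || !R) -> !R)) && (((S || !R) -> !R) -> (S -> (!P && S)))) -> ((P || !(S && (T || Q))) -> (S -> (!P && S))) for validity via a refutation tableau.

Valid

Assume the negation and expand:
Initial set: {!((((P || !(S && (T || Q))) -> ((S || !R) -> !R)) && (((S || !R) -> !R) -> (S -> (!P && S)))) -> ((P || !(S && (T || Q))) -> (S -> (!P && S))))}.
!((((P || !(S && (T || Q))) -> ((S || !R) -> !R)) && (((S || !R) -> !R) -> (S -> (!P && S)))) -> ((P || !(S && (T || Q))) -> (S -> (!P && S)))): α-rule — add (((P || !(S && (T || Q))) -> ((S || !R) -> !R)) && (((S || !R) -> !R) -> (S -> (!P && S)))), !((P || !(S && (T || Q))) -> (S -> (!P && S))).
(((P || !(S && (T || Q))) -> ((S || !R) -> !R)) && (((S || !R) -> !R) -> (S -> (!P && S)))): α-rule — add ((P || !(S && (T || Q))) -> ((S || !R) -> !R)), (((S || !R) -> !R) -> (S -> (!P && S))).
!((P || !(S && (T || Q))) -> (S -> (!P && S))): α-rule — add (P || !(S && (T || Q))), !(S -> (!P && S)).
!(S -> (!P && S)): α-rule — add S, !(!P && S).
((P || !(S && (T || Q))) -> ((S || !R) -> !R)): β-rule — branch into !(P || !(S && (T || Q)))  //  ((S || !R) -> !R).
  branch 1 (add !(P || !(S && (T || Q)))):
    !(P || !(S && (T || Q))): α-rule — add !P, !!(S && (T || Q)).
    !!(S && (T || Q)): α-rule — add S, (T || Q).
    (((S || !R) -> !R) -> (S -> (!P && S))): β-rule — branch into !((S || !R) -> !R)  //  (S -> (!P && S)).
      branch 1.1 (add !((S || !R) -> !R)):
        !((S || !R) -> !R): α-rule — add (S || !R), !!R.
        (P || !(S && (T || Q))): β-rule — branch into P  //  !(S && (T || Q)).
          branch 1.1.1 (add P):
            × closes — contains both P and !P.
          branch 1.1.2 (add !(S && (T || Q))):
            !(!P && S): β-rule — branch into !!P  //  !S.
              branch 1.1.2.1 (add !!P):
                × closes — contains both P and !P.
              branch 1.1.2.2 (add !S):
                × closes — contains both S and !S.
      branch 1.2 (add (S -> (!P && S))):
        (P || !(S && (T || Q))): β-rule — branch into P  //  !(S && (T || Q)).
          branch 1.2.1 (add P):
            × closes — contains both P and !P.
          branch 1.2.2 (add !(S && (T || Q))):
            !(!P && S): β-rule — branch into !!P  //  !S.
              branch 1.2.2.1 (add !!P):
                × closes — contains both P and !P.
              branch 1.2.2.2 (add !S):
                × closes — contains both S and !S.
  branch 2 (add ((S || !R) -> !R)):
    (((S || !R) -> !R) -> (S -> (!P && S))): β-rule — branch into !((S || !R) -> !R)  //  (S -> (!P && S)).
      branch 2.1 (add !((S || !R) -> !R)):
        !((S || !R) -> !R): α-rule — add (S || !R), !!R.
        (P || !(S && (T || Q))): β-rule — branch into P  //  !(S && (T || Q)).
          branch 2.1.1 (add P):
            !(!P && S): β-rule — branch into !!P  //  !S.
              branch 2.1.1.1 (add !!P):
                ((S || !R) -> !R): β-rule — branch into !(S || !R)  //  !R.
                  branch 2.1.1.1.1 (add !(S || !R)):
                    !(S || !R): α-rule — add !S, !!R.
                    × closes — contains both S and !S.
                  branch 2.1.1.1.2 (add !R):
                    × closes — contains both R and !R.
              branch 2.1.1.2 (add !S):
                × closes — contains both S and !S.
          branch 2.1.2 (add !(S && (T || Q))):
            !(!P && S): β-rule — branch into !!P  //  !S.
              branch 2.1.2.1 (add !!P):
                ((S || !R) -> !R): β-rule — branch into !(S || !R)  //  !R.
                  branch 2.1.2.1.1 (add !(S || !R)):
                    !(S || !R): α-rule — add !S, !!R.
                    × closes — contains both S and !S.
                  branch 2.1.2.1.2 (add !R):
                    × closes — contains both R and !R.
              branch 2.1.2.2 (add !S):
                × closes — contains both S and !S.
      branch 2.2 (add (S -> (!P && S))):
        (P || !(S && (T || Q))): β-rule — branch into P  //  !(S && (T || Q)).
          branch 2.2.1 (add P):
            !(!P && S): β-rule — branch into !!P  //  !S.
              branch 2.2.1.1 (add !!P):
                ((S || !R) -> !R): β-rule — branch into !(S || !R)  //  !R.
                  branch 2.2.1.1.1 (add !(S || !R)):
                    !(S || !R): α-rule — add !S, !!R.
                    × closes — contains both S and !S.
                  branch 2.2.1.1.2 (add !R):
                    (S -> (!P && S)): β-rule — branch into !S  //  (!P && S).
                      branch 2.2.1.1.2.1 (add !S):
                        × closes — contains both S and !S.
                      branch 2.2.1.1.2.2 (add (!P && S)):
                        (!P && S): α-rule — add !P, S.
                        × closes — contains both P and !P.
              branch 2.2.1.2 (add !S):
                × closes — contains both S and !S.
          branch 2.2.2 (add !(S && (T || Q))):
            !(!P && S): β-rule — branch into !!P  //  !S.
              branch 2.2.2.1 (add !!P):
                ((S || !R) -> !R): β-rule — branch into !(S || !R)  //  !R.
                  branch 2.2.2.1.1 (add !(S || !R)):
                    !(S || !R): α-rule — add !S, !!R.
                    × closes — contains both S and !S.
                  branch 2.2.2.1.2 (add !R):
                    (S -> (!P && S)): β-rule — branch into !S  //  (!P && S).
                      branch 2.2.2.1.2.1 (add !S):
                        × closes — contains both S and !S.
                      branch 2.2.2.1.2.2 (add (!P && S)):
                        (!P && S): α-rule — add !P, S.
                        × closes — contains both P and !P.
              branch 2.2.2.2 (add !S):
                × closes — contains both S and !S.
All 20 branches close.
Every branch closed, so the negation is unsatisfiable and the formula is valid.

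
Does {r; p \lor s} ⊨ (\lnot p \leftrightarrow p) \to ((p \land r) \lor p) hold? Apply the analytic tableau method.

Initial set: {r; (p \lor s); \lnot ((\lnot p \leftrightarrow p) \to ((p \land r) \lor p))}.
\lnot ((\lnot p \leftrightarrow p) \to ((p \land r) \lor p)): α-rule — add (\lnot p \leftrightarrow p), \lnot ((p \land r) \lor p).
\lnot ((p \land r) \lor p): α-rule — add \lnot (p \land r), \lnot p.
(p \lor s): β-rule — branch into p  //  s.
  branch 1 (add p):
    × closes — contains both p and \lnot p.
  branch 2 (add s):
    (\lnot p \leftrightarrow p): β-rule — branch into \lnot p, p  //  \lnot \lnot p, \lnot p.
      branch 2.1 (add \lnot p, p):
        × closes — contains both p and \lnot p.
      branch 2.2 (add \lnot \lnot p, \lnot p):
        × closes — contains both p and \lnot p.
All 3 branches close.
Every branch closed, so the premises entail the conclusion.

Yes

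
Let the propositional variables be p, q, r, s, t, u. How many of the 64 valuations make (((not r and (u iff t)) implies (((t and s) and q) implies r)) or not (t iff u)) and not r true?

Initial set: {((((not r and (u iff t)) implies (((t and s) and q) implies r)) or not (t iff u)) and not r)}.
((((not r and (u iff t)) implies (((t and s) and q) implies r)) or not (t iff u)) and not r): α-rule — add (((not r and (u iff t)) implies (((t and s) and q) implies r)) or not (t iff u)), not r.
(((not r and (u iff t)) implies (((t and s) and q) implies r)) or not (t iff u)): β-rule — branch into ((not r and (u iff t)) implies (((t and s) and q) implies r))  //  not (t iff u).
  branch 1 (add ((not r and (u iff t)) implies (((t and s) and q) implies r))):
    ((not r and (u iff t)) implies (((t and s) and q) implies r)): β-rule — branch into not (not r and (u iff t))  //  (((t and s) and q) implies r).
      branch 1.1 (add not (not r and (u iff t))):
        not (not r and (u iff t)): β-rule — branch into not not r  //  not (u iff t).
          branch 1.1.1 (add not not r):
            × closes — contains both r and not r.
          branch 1.1.2 (add not (u iff t)):
            not (u iff t): β-rule — branch into u, not t  //  not u, t.
              branch 1.1.2.1 (add u, not t):
                ○ open, literals {r=0, t=0, u=1}.
              branch 1.1.2.2 (add not u, t):
                ○ open, literals {r=0, t=1, u=0}.
      branch 1.2 (add (((t and s) and q) implies r)):
        (((t and s) and q) implies r): β-rule — branch into not ((t and s) and q)  //  r.
          branch 1.2.1 (add not ((t and s) and q)):
            not ((t and s) and q): β-rule — branch into not (t and s)  //  not q.
              branch 1.2.1.1 (add not (t and s)):
                not (t and s): β-rule — branch into not t  //  not s.
                  branch 1.2.1.1.1 (add not t):
                    ○ open, literals {r=0, t=0}.
                  branch 1.2.1.1.2 (add not s):
                    ○ open, literals {r=0, s=0}.
              branch 1.2.1.2 (add not q):
                ○ open, literals {q=0, r=0}.
          branch 1.2.2 (add r):
            × closes — contains both r and not r.
  branch 2 (add not (t iff u)):
    not (t iff u): β-rule — branch into t, not u  //  not t, u.
      branch 2.1 (add t, not u):
        ○ open, literals {r=0, t=1, u=0}.
      branch 2.2 (add not t, u):
        ○ open, literals {r=0, t=0, u=1}.
2 branches closed, 7 open.
Each open branch fixes some atoms; the unmentioned ones are free. Counting distinct full assignments: branch {r=0, t=0, u=1} (p, q, s) contributes 8 new; branch {r=0, t=1, u=0} (p, q, s) contributes 8 new; branch {r=0, t=0} (p, q, s, u) contributes 8 new; branch {r=0, s=0} (p, q, t, u) contributes 4 new; branch {q=0, r=0} (p, s, t, u) contributes 2 new; branch {r=0, t=1, u=0} (p, q, s) contributes 0 new; branch {r=0, t=0, u=1} (p, q, s) contributes 0 new. Total: 30.

30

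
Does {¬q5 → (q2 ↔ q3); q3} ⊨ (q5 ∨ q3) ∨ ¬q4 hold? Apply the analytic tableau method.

Yes

Initial set: {T (¬q5 → (q2 ↔ q3)); T q3; F ((q5 ∨ q3) ∨ ¬q4)}.
F ((q5 ∨ q3) ∨ ¬q4): α-rule — add F (q5 ∨ q3), F ¬q4.
F (q5 ∨ q3): α-rule — add F q5, F q3.
× closes — contains both q3 and ¬q3.
All 1 branch closes.
Every branch closed, so the premises entail the conclusion.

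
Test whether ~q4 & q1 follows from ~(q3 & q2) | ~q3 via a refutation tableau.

No

Initial set: {(~(q3 & q2) | ~q3); ~(~q4 & q1)}.
(~(q3 & q2) | ~q3): β-rule — branch into ~(q3 & q2)  //  ~q3.
  branch 1 (add ~(q3 & q2)):
    ~(~q4 & q1): β-rule — branch into ~~q4  //  ~q1.
      branch 1.1 (add ~~q4):
        ~(q3 & q2): β-rule — branch into ~q3  //  ~q2.
          branch 1.1.1 (add ~q3):
            ○ open, literals {q3=false, q4=true}.
          branch 1.1.2 (add ~q2):
            ○ open, literals {q2=false, q4=true}.
      branch 1.2 (add ~q1):
        ~(q3 & q2): β-rule — branch into ~q3  //  ~q2.
          branch 1.2.1 (add ~q3):
            ○ open, literals {q1=false, q3=false}.
          branch 1.2.2 (add ~q2):
            ○ open, literals {q1=false, q2=false}.
  branch 2 (add ~q3):
    ~(~q4 & q1): β-rule — branch into ~~q4  //  ~q1.
      branch 2.1 (add ~~q4):
        ○ open, literals {q3=false, q4=true}.
      branch 2.2 (add ~q1):
        ○ open, literals {q1=false, q3=false}.
0 branches closed, 6 open.
An open branch gives a countermodel: q3=false, q4=true (unmentioned atoms arbitrary); the premises hold there but the conclusion fails.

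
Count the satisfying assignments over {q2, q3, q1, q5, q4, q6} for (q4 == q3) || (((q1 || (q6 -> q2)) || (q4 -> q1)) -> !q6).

Initial set: {((q4 == q3) || (((q1 || (q6 -> q2)) || (q4 -> q1)) -> !q6))}.
((q4 == q3) || (((q1 || (q6 -> q2)) || (q4 -> q1)) -> !q6)): β-rule — branch into (q4 == q3)  //  (((q1 || (q6 -> q2)) || (q4 -> q1)) -> !q6).
  branch 1 (add (q4 == q3)):
    (q4 == q3): β-rule — branch into q4, q3  //  !q4, !q3.
      branch 1.1 (add q4, q3):
        ○ open, literals {q3=1, q4=1}.
      branch 1.2 (add !q4, !q3):
        ○ open, literals {q3=0, q4=0}.
  branch 2 (add (((q1 || (q6 -> q2)) || (q4 -> q1)) -> !q6)):
    (((q1 || (q6 -> q2)) || (q4 -> q1)) -> !q6): β-rule — branch into !((q1 || (q6 -> q2)) || (q4 -> q1))  //  !q6.
      branch 2.1 (add !((q1 || (q6 -> q2)) || (q4 -> q1))):
        !((q1 || (q6 -> q2)) || (q4 -> q1)): α-rule — add !(q1 || (q6 -> q2)), !(q4 -> q1).
        !(q1 || (q6 -> q2)): α-rule — add !q1, !(q6 -> q2).
        !(q4 -> q1): α-rule — add q4, !q1.
        !(q6 -> q2): α-rule — add q6, !q2.
        ○ open, literals {q1=0, q2=0, q4=1, q6=1}.
      branch 2.2 (add !q6):
        ○ open, literals {q6=0}.
0 branches closed, 4 open.
Each open branch fixes some atoms; the unmentioned ones are free. Counting distinct full assignments: branch {q3=1, q4=1} (q2, q1, q5, q6) contributes 16 new; branch {q3=0, q4=0} (q2, q1, q5, q6) contributes 16 new; branch {q1=0, q2=0, q4=1, q6=1} (q3, q5) contributes 2 new; branch {q6=0} (q2, q3, q1, q5, q4) contributes 16 new. Total: 50.

50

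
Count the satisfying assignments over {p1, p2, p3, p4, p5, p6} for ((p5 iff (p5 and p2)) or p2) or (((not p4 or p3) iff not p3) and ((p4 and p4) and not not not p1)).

Initial set: {(((p5 iff (p5 and p2)) or p2) or (((not p4 or p3) iff not p3) and ((p4 and p4) and not not not p1)))}.
(((p5 iff (p5 and p2)) or p2) or (((not p4 or p3) iff not p3) and ((p4 and p4) and not not not p1))): β-rule — branch into ((p5 iff (p5 and p2)) or p2)  //  (((not p4 or p3) iff not p3) and ((p4 and p4) and not not not p1)).
  branch 1 (add ((p5 iff (p5 and p2)) or p2)):
    ((p5 iff (p5 and p2)) or p2): β-rule — branch into (p5 iff (p5 and p2))  //  p2.
      branch 1.1 (add (p5 iff (p5 and p2))):
        (p5 iff (p5 and p2)): β-rule — branch into p5, (p5 and p2)  //  not p5, not (p5 and p2).
          branch 1.1.1 (add p5, (p5 and p2)):
            (p5 and p2): α-rule — add p5, p2.
            ○ open, literals {p2=true, p5=true}.
          branch 1.1.2 (add not p5, not (p5 and p2)):
            not (p5 and p2): β-rule — branch into not p5  //  not p2.
              branch 1.1.2.1 (add not p5):
                ○ open, literals {p5=false}.
              branch 1.1.2.2 (add not p2):
                ○ open, literals {p2=false, p5=false}.
      branch 1.2 (add p2):
        ○ open, literals {p2=true}.
  branch 2 (add (((not p4 or p3) iff not p3) and ((p4 and p4) and not not not p1))):
    (((not p4 or p3) iff not p3) and ((p4 and p4) and not not not p1)): α-rule — add ((not p4 or p3) iff not p3), ((p4 and p4) and not not not p1).
    ((p4 and p4) and not not not p1): α-rule — add (p4 and p4), not not not p1.
    (p4 and p4): α-rule — add p4, p4.
    not not not p1: drop double negation, giving not p1.
    ((not p4 or p3) iff not p3): β-rule — branch into (not p4 or p3), not p3  //  not (not p4 or p3), not not p3.
      branch 2.1 (add (not p4 or p3), not p3):
        (not p4 or p3): β-rule — branch into not p4  //  p3.
          branch 2.1.1 (add not p4):
            × closes — contains both p4 and not p4.
          branch 2.1.2 (add p3):
            × closes — contains both p3 and not p3.
      branch 2.2 (add not (not p4 or p3), not not p3):
        not (not p4 or p3): α-rule — add not not p4, not p3.
        × closes — contains both p3 and not p3.
3 branches closed, 4 open.
Each open branch fixes some atoms; the unmentioned ones are free. Counting distinct full assignments: branch {p2=true, p5=true} (p1, p3, p4, p6) contributes 16 new; branch {p5=false} (p1, p2, p3, p4, p6) contributes 32 new; branch {p2=false, p5=false} (p1, p3, p4, p6) contributes 0 new; branch {p2=true} (p1, p3, p4, p5, p6) contributes 0 new. Total: 48.

48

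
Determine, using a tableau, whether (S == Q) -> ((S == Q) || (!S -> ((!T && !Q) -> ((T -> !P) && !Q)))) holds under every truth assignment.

Valid

Assume the negation and expand:
Initial set: {F ((S == Q) -> ((S == Q) || (!S -> ((!T && !Q) -> ((T -> !P) && !Q)))))}.
F ((S == Q) -> ((S == Q) || (!S -> ((!T && !Q) -> ((T -> !P) && !Q))))): α-rule — add T (S == Q), F ((S == Q) || (!S -> ((!T && !Q) -> ((T -> !P) && !Q)))).
F ((S == Q) || (!S -> ((!T && !Q) -> ((T -> !P) && !Q)))): α-rule — add F (S == Q), F (!S -> ((!T && !Q) -> ((T -> !P) && !Q))).
F (!S -> ((!T && !Q) -> ((T -> !P) && !Q))): α-rule — add T !S, F ((!T && !Q) -> ((T -> !P) && !Q)).
F ((!T && !Q) -> ((T -> !P) && !Q)): α-rule — add T (!T && !Q), F ((T -> !P) && !Q).
T (!T && !Q): α-rule — add T !T, T !Q.
T (S == Q): β-rule — branch into T S, T Q  //  F S, F Q.
  branch 1 (add T S, T Q):
    × closes — contains both S and !S.
  branch 2 (add F S, F Q):
    F (S == Q): β-rule — branch into T S, F Q  //  F S, T Q.
      branch 2.1 (add T S, F Q):
        × closes — contains both S and !S.
      branch 2.2 (add F S, T Q):
        × closes — contains both Q and !Q.
All 3 branches close.
Every branch closed, so the negation is unsatisfiable and the formula is valid.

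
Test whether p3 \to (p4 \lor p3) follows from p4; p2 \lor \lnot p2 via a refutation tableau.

Initial set: {T p4; T (p2 \lor \lnot p2); F (p3 \to (p4 \lor p3))}.
F (p3 \to (p4 \lor p3)): α-rule — add T p3, F (p4 \lor p3).
F (p4 \lor p3): α-rule — add F p4, F p3.
× closes — contains both p4 and \lnot p4.
All 1 branch closes.
Every branch closed, so the premises entail the conclusion.

Yes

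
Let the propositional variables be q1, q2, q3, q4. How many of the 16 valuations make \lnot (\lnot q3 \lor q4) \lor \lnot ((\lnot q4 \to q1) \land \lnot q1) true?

12

Initial set: {(\lnot (\lnot q3 \lor q4) \lor \lnot ((\lnot q4 \to q1) \land \lnot q1))}.
(\lnot (\lnot q3 \lor q4) \lor \lnot ((\lnot q4 \to q1) \land \lnot q1)): β-rule — branch into \lnot (\lnot q3 \lor q4)  //  \lnot ((\lnot q4 \to q1) \land \lnot q1).
  branch 1 (add \lnot (\lnot q3 \lor q4)):
    \lnot (\lnot q3 \lor q4): α-rule — add \lnot \lnot q3, \lnot q4.
    ○ open, literals {q3=T, q4=F}.
  branch 2 (add \lnot ((\lnot q4 \to q1) \land \lnot q1)):
    \lnot ((\lnot q4 \to q1) \land \lnot q1): β-rule — branch into \lnot (\lnot q4 \to q1)  //  \lnot \lnot q1.
      branch 2.1 (add \lnot (\lnot q4 \to q1)):
        \lnot (\lnot q4 \to q1): α-rule — add \lnot q4, \lnot q1.
        ○ open, literals {q1=F, q4=F}.
      branch 2.2 (add \lnot \lnot q1):
        ○ open, literals {q1=T}.
0 branches closed, 3 open.
Each open branch fixes some atoms; the unmentioned ones are free. Counting distinct full assignments: branch {q3=T, q4=F} (q1, q2) contributes 4 new; branch {q1=F, q4=F} (q2, q3) contributes 2 new; branch {q1=T} (q2, q3, q4) contributes 6 new. Total: 12.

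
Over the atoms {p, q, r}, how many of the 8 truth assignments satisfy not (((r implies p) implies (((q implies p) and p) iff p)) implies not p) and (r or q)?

Initial set: {T (not (((r implies p) implies (((q implies p) and p) iff p)) implies not p) and (r or q))}.
T (not (((r implies p) implies (((q implies p) and p) iff p)) implies not p) and (r or q)): α-rule — add T not (((r implies p) implies (((q implies p) and p) iff p)) implies not p), T (r or q).
T not (((r implies p) implies (((q implies p) and p) iff p)) implies not p): α-rule — add T ((r implies p) implies (((q implies p) and p) iff p)), F not p.
T (r or q): β-rule — branch into T r  //  T q.
  branch 1 (add T r):
    T ((r implies p) implies (((q implies p) and p) iff p)): β-rule — branch into F (r implies p)  //  T (((q implies p) and p) iff p).
      branch 1.1 (add F (r implies p)):
        F (r implies p): α-rule — add T r, F p.
        × closes — contains both p and not p.
      branch 1.2 (add T (((q implies p) and p) iff p)):
        T (((q implies p) and p) iff p): β-rule — branch into T ((q implies p) and p), T p  //  F ((q implies p) and p), F p.
          branch 1.2.1 (add T ((q implies p) and p), T p):
            T ((q implies p) and p): α-rule — add T (q implies p), T p.
            T (q implies p): β-rule — branch into F q  //  T p.
              branch 1.2.1.1 (add F q):
                ○ open, literals {p=true, q=false, r=true}.
              branch 1.2.1.2 (add T p):
                ○ open, literals {p=true, r=true}.
          branch 1.2.2 (add F ((q implies p) and p), F p):
            × closes — contains both p and not p.
  branch 2 (add T q):
    T ((r implies p) implies (((q implies p) and p) iff p)): β-rule — branch into F (r implies p)  //  T (((q implies p) and p) iff p).
      branch 2.1 (add F (r implies p)):
        F (r implies p): α-rule — add T r, F p.
        × closes — contains both p and not p.
      branch 2.2 (add T (((q implies p) and p) iff p)):
        T (((q implies p) and p) iff p): β-rule — branch into T ((q implies p) and p), T p  //  F ((q implies p) and p), F p.
          branch 2.2.1 (add T ((q implies p) and p), T p):
            T ((q implies p) and p): α-rule — add T (q implies p), T p.
            T (q implies p): β-rule — branch into F q  //  T p.
              branch 2.2.1.1 (add F q):
                × closes — contains both q and not q.
              branch 2.2.1.2 (add T p):
                ○ open, literals {p=true, q=true}.
          branch 2.2.2 (add F ((q implies p) and p), F p):
            × closes — contains both p and not p.
5 branches closed, 3 open.
Each open branch fixes some atoms; the unmentioned ones are free. Counting distinct full assignments: branch {p=true, q=false, r=true} (none free) contributes 1 new; branch {p=true, r=true} (q) contributes 1 new; branch {p=true, q=true} (r) contributes 1 new. Total: 3.

3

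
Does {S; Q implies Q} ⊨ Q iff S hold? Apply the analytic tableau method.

No

Initial set: {S; (Q implies Q); not (Q iff S)}.
(Q implies Q): β-rule — branch into not Q  //  Q.
  branch 1 (add not Q):
    not (Q iff S): β-rule — branch into Q, not S  //  not Q, S.
      branch 1.1 (add Q, not S):
        × closes — contains both Q and not Q.
      branch 1.2 (add not Q, S):
        ○ open, literals {Q=0, S=1}.
  branch 2 (add Q):
    not (Q iff S): β-rule — branch into Q, not S  //  not Q, S.
      branch 2.1 (add Q, not S):
        × closes — contains both S and not S.
      branch 2.2 (add not Q, S):
        × closes — contains both Q and not Q.
3 branches closed, 1 open.
An open branch gives a countermodel: Q=0, S=1 (unmentioned atoms arbitrary); the premises hold there but the conclusion fails.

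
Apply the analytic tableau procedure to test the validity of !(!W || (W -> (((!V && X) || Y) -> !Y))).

Assume the negation and expand:
Initial set: {!!(!W || (W -> (((!V && X) || Y) -> !Y)))}.
!!(!W || (W -> (((!V && X) || Y) -> !Y))): β-rule — branch into !W  //  (W -> (((!V && X) || Y) -> !Y)).
  branch 1 (add !W):
    ○ open, literals {W=F}.
  branch 2 (add (W -> (((!V && X) || Y) -> !Y))):
    (W -> (((!V && X) || Y) -> !Y)): β-rule — branch into !W  //  (((!V && X) || Y) -> !Y).
      branch 2.1 (add !W):
        ○ open, literals {W=F}.
      branch 2.2 (add (((!V && X) || Y) -> !Y)):
        (((!V && X) || Y) -> !Y): β-rule — branch into !((!V && X) || Y)  //  !Y.
          branch 2.2.1 (add !((!V && X) || Y)):
            !((!V && X) || Y): α-rule — add !(!V && X), !Y.
            !(!V && X): β-rule — branch into !!V  //  !X.
              branch 2.2.1.1 (add !!V):
                ○ open, literals {V=T, Y=F}.
              branch 2.2.1.2 (add !X):
                ○ open, literals {X=F, Y=F}.
          branch 2.2.2 (add !Y):
            ○ open, literals {Y=F}.
0 branches closed, 5 open.
An open branch gives a countermodel: W=F (unmentioned atoms arbitrary); under it the original formula is false.

Not valid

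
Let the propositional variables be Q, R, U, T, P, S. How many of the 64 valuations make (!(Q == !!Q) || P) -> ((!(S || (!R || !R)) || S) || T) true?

Initial set: {((!(Q == !!Q) || P) -> ((!(S || (!R || !R)) || S) || T))}.
((!(Q == !!Q) || P) -> ((!(S || (!R || !R)) || S) || T)): β-rule — branch into !(!(Q == !!Q) || P)  //  ((!(S || (!R || !R)) || S) || T).
  branch 1 (add !(!(Q == !!Q) || P)):
    !(!(Q == !!Q) || P): α-rule — add !!(Q == !!Q), !P.
    !!(Q == !!Q): β-rule — branch into Q, !!Q  //  !Q, !!!Q.
      branch 1.1 (add Q, !!Q):
        !!Q: drop double negation, giving Q.
        ○ open, literals {P=F, Q=T}.
      branch 1.2 (add !Q, !!!Q):
        !!!Q: drop double negation, giving !Q.
        ○ open, literals {P=F, Q=F}.
  branch 2 (add ((!(S || (!R || !R)) || S) || T)):
    ((!(S || (!R || !R)) || S) || T): β-rule — branch into (!(S || (!R || !R)) || S)  //  T.
      branch 2.1 (add (!(S || (!R || !R)) || S)):
        (!(S || (!R || !R)) || S): β-rule — branch into !(S || (!R || !R))  //  S.
          branch 2.1.1 (add !(S || (!R || !R))):
            !(S || (!R || !R)): α-rule — add !S, !(!R || !R).
            !(!R || !R): α-rule — add !!R, !!R.
            ○ open, literals {R=T, S=F}.
          branch 2.1.2 (add S):
            ○ open, literals {S=T}.
      branch 2.2 (add T):
        ○ open, literals {T=T}.
0 branches closed, 5 open.
Each open branch fixes some atoms; the unmentioned ones are free. Counting distinct full assignments: branch {P=F, Q=T} (R, U, T, S) contributes 16 new; branch {P=F, Q=F} (R, U, T, S) contributes 16 new; branch {R=T, S=F} (Q, U, T, P) contributes 8 new; branch {S=T} (Q, R, U, T, P) contributes 16 new; branch {T=T} (Q, R, U, P, S) contributes 4 new. Total: 60.

60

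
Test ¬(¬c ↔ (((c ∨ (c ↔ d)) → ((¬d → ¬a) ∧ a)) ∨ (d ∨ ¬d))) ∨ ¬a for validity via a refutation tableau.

Not valid

Assume the negation and expand:
Initial set: {F (¬(¬c ↔ (((c ∨ (c ↔ d)) → ((¬d → ¬a) ∧ a)) ∨ (d ∨ ¬d))) ∨ ¬a)}.
F (¬(¬c ↔ (((c ∨ (c ↔ d)) → ((¬d → ¬a) ∧ a)) ∨ (d ∨ ¬d))) ∨ ¬a): α-rule — add F ¬(¬c ↔ (((c ∨ (c ↔ d)) → ((¬d → ¬a) ∧ a)) ∨ (d ∨ ¬d))), F ¬a.
F ¬(¬c ↔ (((c ∨ (c ↔ d)) → ((¬d → ¬a) ∧ a)) ∨ (d ∨ ¬d))): β-rule — branch into T ¬c, T (((c ∨ (c ↔ d)) → ((¬d → ¬a) ∧ a)) ∨ (d ∨ ¬d))  //  F ¬c, F (((c ∨ (c ↔ d)) → ((¬d → ¬a) ∧ a)) ∨ (d ∨ ¬d)).
  branch 1 (add T ¬c, T (((c ∨ (c ↔ d)) → ((¬d → ¬a) ∧ a)) ∨ (d ∨ ¬d))):
    T (((c ∨ (c ↔ d)) → ((¬d → ¬a) ∧ a)) ∨ (d ∨ ¬d)): β-rule — branch into T ((c ∨ (c ↔ d)) → ((¬d → ¬a) ∧ a))  //  T (d ∨ ¬d).
      branch 1.1 (add T ((c ∨ (c ↔ d)) → ((¬d → ¬a) ∧ a))):
        T ((c ∨ (c ↔ d)) → ((¬d → ¬a) ∧ a)): β-rule — branch into F (c ∨ (c ↔ d))  //  T ((¬d → ¬a) ∧ a).
          branch 1.1.1 (add F (c ∨ (c ↔ d))):
            F (c ∨ (c ↔ d)): α-rule — add F c, F (c ↔ d).
            F (c ↔ d): β-rule — branch into T c, F d  //  F c, T d.
              branch 1.1.1.1 (add T c, F d):
                × closes — contains both c and ¬c.
              branch 1.1.1.2 (add F c, T d):
                ○ open, literals {a=1, c=0, d=1}.
          branch 1.1.2 (add T ((¬d → ¬a) ∧ a)):
            T ((¬d → ¬a) ∧ a): α-rule — add T (¬d → ¬a), T a.
            T (¬d → ¬a): β-rule — branch into F ¬d  //  T ¬a.
              branch 1.1.2.1 (add F ¬d):
                ○ open, literals {a=1, c=0, d=1}.
              branch 1.1.2.2 (add T ¬a):
                × closes — contains both a and ¬a.
      branch 1.2 (add T (d ∨ ¬d)):
        T (d ∨ ¬d): β-rule — branch into T d  //  T ¬d.
          branch 1.2.1 (add T d):
            ○ open, literals {a=1, c=0, d=1}.
          branch 1.2.2 (add T ¬d):
            ○ open, literals {a=1, c=0, d=0}.
  branch 2 (add F ¬c, F (((c ∨ (c ↔ d)) → ((¬d → ¬a) ∧ a)) ∨ (d ∨ ¬d))):
    F (((c ∨ (c ↔ d)) → ((¬d → ¬a) ∧ a)) ∨ (d ∨ ¬d)): α-rule — add F ((c ∨ (c ↔ d)) → ((¬d → ¬a) ∧ a)), F (d ∨ ¬d).
    F ((c ∨ (c ↔ d)) → ((¬d → ¬a) ∧ a)): α-rule — add T (c ∨ (c ↔ d)), F ((¬d → ¬a) ∧ a).
    F (d ∨ ¬d): α-rule — add F d, F ¬d.
    × closes — contains both d and ¬d.
3 branches closed, 4 open.
An open branch gives a countermodel: a=1, c=0, d=1 (unmentioned atoms arbitrary); under it the original formula is false.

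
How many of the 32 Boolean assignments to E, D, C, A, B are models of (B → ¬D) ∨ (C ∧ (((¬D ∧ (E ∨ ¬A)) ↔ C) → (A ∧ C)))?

28

Initial set: {((B → ¬D) ∨ (C ∧ (((¬D ∧ (E ∨ ¬A)) ↔ C) → (A ∧ C))))}.
((B → ¬D) ∨ (C ∧ (((¬D ∧ (E ∨ ¬A)) ↔ C) → (A ∧ C)))): β-rule — branch into (B → ¬D)  //  (C ∧ (((¬D ∧ (E ∨ ¬A)) ↔ C) → (A ∧ C))).
  branch 1 (add (B → ¬D)):
    (B → ¬D): β-rule — branch into ¬B  //  ¬D.
      branch 1.1 (add ¬B):
        ○ open, literals {B=F}.
      branch 1.2 (add ¬D):
        ○ open, literals {D=F}.
  branch 2 (add (C ∧ (((¬D ∧ (E ∨ ¬A)) ↔ C) → (A ∧ C)))):
    (C ∧ (((¬D ∧ (E ∨ ¬A)) ↔ C) → (A ∧ C))): α-rule — add C, (((¬D ∧ (E ∨ ¬A)) ↔ C) → (A ∧ C)).
    (((¬D ∧ (E ∨ ¬A)) ↔ C) → (A ∧ C)): β-rule — branch into ¬((¬D ∧ (E ∨ ¬A)) ↔ C)  //  (A ∧ C).
      branch 2.1 (add ¬((¬D ∧ (E ∨ ¬A)) ↔ C)):
        ¬((¬D ∧ (E ∨ ¬A)) ↔ C): β-rule — branch into (¬D ∧ (E ∨ ¬A)), ¬C  //  ¬(¬D ∧ (E ∨ ¬A)), C.
          branch 2.1.1 (add (¬D ∧ (E ∨ ¬A)), ¬C):
            × closes — contains both C and ¬C.
          branch 2.1.2 (add ¬(¬D ∧ (E ∨ ¬A)), C):
            ¬(¬D ∧ (E ∨ ¬A)): β-rule — branch into ¬¬D  //  ¬(E ∨ ¬A).
              branch 2.1.2.1 (add ¬¬D):
                ○ open, literals {C=T, D=T}.
              branch 2.1.2.2 (add ¬(E ∨ ¬A)):
                ¬(E ∨ ¬A): α-rule — add ¬E, ¬¬A.
                ○ open, literals {A=T, C=T, E=F}.
      branch 2.2 (add (A ∧ C)):
        (A ∧ C): α-rule — add A, C.
        ○ open, literals {A=T, C=T}.
1 branch closed, 5 open.
Each open branch fixes some atoms; the unmentioned ones are free. Counting distinct full assignments: branch {B=F} (E, D, C, A) contributes 16 new; branch {D=F} (E, C, A, B) contributes 8 new; branch {C=T, D=T} (E, A, B) contributes 4 new; branch {A=T, C=T, E=F} (D, B) contributes 0 new; branch {A=T, C=T} (E, D, B) contributes 0 new. Total: 28.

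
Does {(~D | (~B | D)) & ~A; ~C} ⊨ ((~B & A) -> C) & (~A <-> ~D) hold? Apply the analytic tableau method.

Initial set: {((~D | (~B | D)) & ~A); ~C; ~(((~B & A) -> C) & (~A <-> ~D))}.
((~D | (~B | D)) & ~A): α-rule — add (~D | (~B | D)), ~A.
~(((~B & A) -> C) & (~A <-> ~D)): β-rule — branch into ~((~B & A) -> C)  //  ~(~A <-> ~D).
  branch 1 (add ~((~B & A) -> C)):
    ~((~B & A) -> C): α-rule — add (~B & A), ~C.
    (~B & A): α-rule — add ~B, A.
    × closes — contains both A and ~A.
  branch 2 (add ~(~A <-> ~D)):
    (~D | (~B | D)): β-rule — branch into ~D  //  (~B | D).
      branch 2.1 (add ~D):
        ~(~A <-> ~D): β-rule — branch into ~A, ~~D  //  ~~A, ~D.
          branch 2.1.1 (add ~A, ~~D):
            × closes — contains both D and ~D.
          branch 2.1.2 (add ~~A, ~D):
            × closes — contains both A and ~A.
      branch 2.2 (add (~B | D)):
        ~(~A <-> ~D): β-rule — branch into ~A, ~~D  //  ~~A, ~D.
          branch 2.2.1 (add ~A, ~~D):
            (~B | D): β-rule — branch into ~B  //  D.
              branch 2.2.1.1 (add ~B):
                ○ open, literals {A=false, B=false, C=false, D=true}.
              branch 2.2.1.2 (add D):
                ○ open, literals {A=false, C=false, D=true}.
          branch 2.2.2 (add ~~A, ~D):
            × closes — contains both A and ~A.
4 branches closed, 2 open.
An open branch gives a countermodel: A=false, B=false, C=false, D=true (unmentioned atoms arbitrary); the premises hold there but the conclusion fails.

No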